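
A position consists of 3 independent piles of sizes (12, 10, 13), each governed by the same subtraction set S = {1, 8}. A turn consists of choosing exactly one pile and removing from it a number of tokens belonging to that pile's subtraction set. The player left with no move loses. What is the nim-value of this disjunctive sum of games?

0

All piles use S = {1, 8}:
G(0) = 0
G(1) = mex{0} = 1
G(2) = mex{1} = 0
G(3) = mex{0} = 1
G(4) = mex{1} = 0
G(5) = mex{0} = 1
G(6) = mex{1} = 0
G(7) = mex{0} = 1
G(8) = mex{1,0} = 2
G(9) = mex{2,1} = 0
G(10) = mex{0,0} = 1
G(11) = mex{1,1} = 0
G(12) = mex{0,0} = 1
G(13) = mex{1,1} = 0
Pile A: G(12) = 1.
Pile B: G(10) = 1.
Pile C: G(13) = 0.
Combined Grundy value = 1 ⊕ 1 ⊕ 0 = 0.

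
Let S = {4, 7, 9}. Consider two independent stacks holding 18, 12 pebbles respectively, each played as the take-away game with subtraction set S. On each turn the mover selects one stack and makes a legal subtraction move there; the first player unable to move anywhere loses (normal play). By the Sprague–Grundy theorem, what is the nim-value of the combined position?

2

All stacks use S = {4, 7, 9}:
G(0) = 0
G(1) = mex{} = 0
G(2) = mex{} = 0
G(3) = mex{} = 0
G(4) = mex{0} = 1
G(5) = mex{0} = 1
G(6) = mex{0} = 1
G(7) = mex{0,0} = 1
G(8) = mex{1,0} = 2
G(9) = mex{1,0,0} = 2
G(10) = mex{1,0,0} = 2
G(11) = mex{1,1,0} = 2
G(12) = mex{2,1,0} = 3
G(13) = mex{2,1,1} = 0
G(14) = mex{2,1,1} = 0
G(15) = mex{2,2,1} = 0
G(16) = mex{3,2,1} = 0
G(17) = mex{0,2,2} = 1
G(18) = mex{0,2,2} = 1
Stack A: G(18) = 1.
Stack B: G(12) = 3.
Combined Grundy value = 1 ⊕ 3 = 2.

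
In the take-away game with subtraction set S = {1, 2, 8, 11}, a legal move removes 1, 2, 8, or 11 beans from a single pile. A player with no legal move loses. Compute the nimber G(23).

G(0) = 0
G(1) = mex{0} = 1
G(2) = mex{1,0} = 2
G(3) = mex{2,1} = 0
G(4) = mex{0,2} = 1
G(5) = mex{1,0} = 2
G(6) = mex{2,1} = 0
G(7) = mex{0,2} = 1
G(8) = mex{1,0,0} = 2
G(9) = mex{2,1,1} = 0
G(10) = mex{0,2,2} = 1
G(11) = mex{1,0,0,0} = 2
G(12) = mex{2,1,1,1} = 0
G(13) = mex{0,2,2,2} = 1
G(14) = mex{1,0,0,0} = 2
G(15) = mex{2,1,1,1} = 0
G(16) = mex{0,2,2,2} = 1
G(17) = mex{1,0,0,0} = 2
G(18) = mex{2,1,1,1} = 0
G(19) = mex{0,2,2,2} = 1
G(20) = mex{1,0,0,0} = 2
G(21) = mex{2,1,1,1} = 0
G(22) = mex{0,2,2,2} = 1
G(23) = mex{1,0,0,0} = 2

2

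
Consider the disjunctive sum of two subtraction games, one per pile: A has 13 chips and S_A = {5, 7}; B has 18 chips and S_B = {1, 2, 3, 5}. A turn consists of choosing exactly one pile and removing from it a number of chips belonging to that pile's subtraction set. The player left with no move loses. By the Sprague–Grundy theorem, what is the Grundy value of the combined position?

Pile A, S = {5, 7}:
n :  0  1  2  3  4  5  6  7  8  9 10 11 12 13
G :  0  0  0  0  0  1  1  1  1  1  2  2  0  0
G_A(13) = 0.
Pile B, S = {1, 2, 3, 5}:
G(0) = 0
G(1) = mex{0} = 1
G(2) = mex{1,0} = 2
G(3) = mex{2,1,0} = 3
G(4) = mex{3,2,1} = 0
G(5) = mex{0,3,2,0} = 1
G(6) = mex{1,0,3,1} = 2
G(7) = mex{2,1,0,2} = 3
G(8) = mex{3,2,1,3} = 0
G(9) = mex{0,3,2,0} = 1
G(10) = mex{1,0,3,1} = 2
G(11) = mex{2,1,0,2} = 3
G(12) = mex{3,2,1,3} = 0
G(13) = mex{0,3,2,0} = 1
G(14) = mex{1,0,3,1} = 2
G(15) = mex{2,1,0,2} = 3
G(16) = mex{3,2,1,3} = 0
G(17) = mex{0,3,2,0} = 1
G(18) = mex{1,0,3,1} = 2
G_B(18) = 2.
Combined Grundy value = 0 ⊕ 2 = 2.

2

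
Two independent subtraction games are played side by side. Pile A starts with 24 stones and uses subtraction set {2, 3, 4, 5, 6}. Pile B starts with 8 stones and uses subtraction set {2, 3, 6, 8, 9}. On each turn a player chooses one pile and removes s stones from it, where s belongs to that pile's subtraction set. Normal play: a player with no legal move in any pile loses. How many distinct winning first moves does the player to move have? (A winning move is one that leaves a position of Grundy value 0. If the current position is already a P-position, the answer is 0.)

Pile A, S = {2, 3, 4, 5, 6}:
n :  0  1  2  3  4  5  6  7  8  9 10 11 12 13 14 15 16 17 18 19 20 21 22 23 24
G :  0  0  1  1  2  2  3  3  0  0  1  1  2  2  3  3  0  0  1  1  2  2  3  3  0
G_A(24) = 0.
Pile B, S = {2, 3, 6, 8, 9}:
G(0) = 0
G(1) = mex{} = 0
G(2) = mex{0} = 1
G(3) = mex{0,0} = 1
G(4) = mex{1,0} = 2
G(5) = mex{1,1} = 0
G(6) = mex{2,1,0} = 3
G(7) = mex{0,2,0} = 1
G(8) = mex{3,0,1,0} = 2
G_B(8) = 2.
Combined Grundy value = 0 ⊕ 2 = 2.
A winning move leaves total XOR = 0, i.e. changes one component's Grundy value g to g ⊕ X where X is the current total.
Pile A: need g' = 0⊕2 = 2. Options: 24−2→G=3, 24−3→G=2, 24−4→G=2, 24−5→G=1, 24−6→G=1. Hits: 2.
Pile B: need g' = 2⊕2 = 0. Options: 8−2→G=3, 8−3→G=0, 8−6→G=1, 8−8→G=0. Hits: 2.

4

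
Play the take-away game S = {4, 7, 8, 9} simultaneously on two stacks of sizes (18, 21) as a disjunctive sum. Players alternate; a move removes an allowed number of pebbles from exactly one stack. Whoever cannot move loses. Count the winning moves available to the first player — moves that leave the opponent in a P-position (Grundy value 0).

4

All stacks use S = {4, 7, 8, 9}:
G(0) = 0
G(1) = mex{} = 0
G(2) = mex{} = 0
G(3) = mex{} = 0
G(4) = mex{0} = 1
G(5) = mex{0} = 1
G(6) = mex{0} = 1
G(7) = mex{0,0} = 1
G(8) = mex{1,0,0} = 2
G(9) = mex{1,0,0,0} = 2
G(10) = mex{1,0,0,0} = 2
G(11) = mex{1,1,0,0} = 2
G(12) = mex{2,1,1,0} = 3
G(13) = mex{2,1,1,1} = 0
G(14) = mex{2,1,1,1} = 0
G(15) = mex{2,2,1,1} = 0
G(16) = mex{3,2,2,1} = 0
G(17) = mex{0,2,2,2} = 1
G(18) = mex{0,2,2,2} = 1
G(19) = mex{0,3,2,2} = 1
G(20) = mex{0,0,3,2} = 1
G(21) = mex{1,0,0,3} = 2
Stack A: G(18) = 1.
Stack B: G(21) = 2.
Combined Grundy value = 1 ⊕ 2 = 3.
A winning move leaves total XOR = 0, i.e. changes one component's Grundy value g to g ⊕ X where X is the current total.
Stack A: need g' = 1⊕3 = 2. Options: 18−4→G=0, 18−7→G=2, 18−8→G=2, 18−9→G=2. Hits: 3.
Stack B: need g' = 2⊕3 = 1. Options: 21−4→G=1, 21−7→G=0, 21−8→G=0, 21−9→G=3. Hits: 1.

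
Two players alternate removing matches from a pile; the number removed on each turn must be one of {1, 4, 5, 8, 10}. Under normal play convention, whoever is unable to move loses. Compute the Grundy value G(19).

G(0) = 0
G(1) = mex{0} = 1
G(2) = mex{1} = 0
G(3) = mex{0} = 1
G(4) = mex{1,0} = 2
G(5) = mex{2,1,0} = 3
G(6) = mex{3,0,1} = 2
G(7) = mex{2,1,0} = 3
G(8) = mex{3,2,1,0} = 4
G(9) = mex{4,3,2,1} = 0
G(10) = mex{0,2,3,0,0} = 1
G(11) = mex{1,3,2,1,1} = 0
G(12) = mex{0,4,3,2,0} = 1
G(13) = mex{1,0,4,3,1} = 2
G(14) = mex{2,1,0,2,2} = 3
G(15) = mex{3,0,1,3,3} = 2
G(16) = mex{2,1,0,4,2} = 3
G(17) = mex{3,2,1,0,3} = 4
G(18) = mex{4,3,2,1,4} = 0
G(19) = mex{0,2,3,0,0} = 1

1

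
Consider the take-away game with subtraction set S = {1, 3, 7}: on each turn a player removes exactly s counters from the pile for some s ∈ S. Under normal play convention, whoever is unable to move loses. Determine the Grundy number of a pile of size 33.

1

G(0) = 0
G(1) = mex{0} = 1
G(2) = mex{1} = 0
G(3) = mex{0,0} = 1
G(4) = mex{1,1} = 0
G(5) = mex{0,0} = 1
G(6) = mex{1,1} = 0
G(7) = mex{0,0,0} = 1
G(8) = mex{1,1,1} = 0
G(9) = mex{0,0,0} = 1
G(10) = mex{1,1,1} = 0
G(11) = mex{0,0,0} = 1
G(12) = mex{1,1,1} = 0
G(13) = mex{0,0,0} = 1
G(14) = mex{1,1,1} = 0
G(15) = mex{0,0,0} = 1
G(16) = mex{1,1,1} = 0
G(17) = mex{0,0,0} = 1
G(18) = mex{1,1,1} = 0
G(19) = mex{0,0,0} = 1
G(20) = mex{1,1,1} = 0
G(21) = mex{0,0,0} = 1
G(22) = mex{1,1,1} = 0
G(23) = mex{0,0,0} = 1
G(24) = mex{1,1,1} = 0
G(25) = mex{0,0,0} = 1
G(26) = mex{1,1,1} = 0
G(27) = mex{0,0,0} = 1
G(28) = mex{1,1,1} = 0
G(29) = mex{0,0,0} = 1
G(30) = mex{1,1,1} = 0
G(31) = mex{0,0,0} = 1
G(32) = mex{1,1,1} = 0
G(33) = mex{0,0,0} = 1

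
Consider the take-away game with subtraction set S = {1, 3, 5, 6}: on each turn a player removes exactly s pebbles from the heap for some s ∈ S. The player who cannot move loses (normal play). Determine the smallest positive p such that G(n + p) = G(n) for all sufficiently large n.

n :  0  1  2  3  4  5  6  7  8  9 10 11 12 13 14 15 16 17 18 19 20 21 22 23
G :  0  1  0  1  0  1  2  3  2  3  2  0  1  0  1  0  1  2  3  2  3  2  0  1
G(n+11) = G(n) holds for n = 0,…,5 (a full window of length max(S) = 6), so the sequence is purely periodic with period 11.

11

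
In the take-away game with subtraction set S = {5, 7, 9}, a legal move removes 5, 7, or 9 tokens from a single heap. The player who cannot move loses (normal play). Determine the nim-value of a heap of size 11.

n :  0  1  2  3  4  5  6  7  8  9 10 11
G :  0  0  0  0  0  1  1  1  1  1  2  2

2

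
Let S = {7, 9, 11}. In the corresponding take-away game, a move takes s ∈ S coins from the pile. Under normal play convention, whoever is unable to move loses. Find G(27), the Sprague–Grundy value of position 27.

1

n :  0  1  2  3  4  5  6  7  8  9 10 11 12 13 14 15 16 17 18 19 20 21 22 23 24 25 26 27
G :  0  0  0  0  0  0  0  1  1  1  1  1  1  1  2  2  2  2  0  0  0  0  0  0  0  1  1  1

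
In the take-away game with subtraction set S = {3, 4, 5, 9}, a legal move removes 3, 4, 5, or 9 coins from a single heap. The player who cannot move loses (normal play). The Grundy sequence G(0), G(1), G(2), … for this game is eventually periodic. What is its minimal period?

14

G(0) = 0
G(1) = mex{} = 0
G(2) = mex{} = 0
G(3) = mex{0} = 1
G(4) = mex{0,0} = 1
G(5) = mex{0,0,0} = 1
G(6) = mex{1,0,0} = 2
G(7) = mex{1,1,0} = 2
G(8) = mex{1,1,1} = 0
G(9) = mex{2,1,1,0} = 3
G(10) = mex{2,2,1,0} = 3
G(11) = mex{0,2,2,0} = 1
G(12) = mex{3,0,2,1} = 4
G(13) = mex{3,3,0,1} = 2
G(14) = mex{1,3,3,1} = 0
G(15) = mex{4,1,3,2} = 0
G(16) = mex{2,4,1,2} = 0
G(17) = mex{0,2,4,0} = 1
G(18) = mex{0,0,2,3} = 1
G(19) = mex{0,0,0,3} = 1
G(20) = mex{1,0,0,1} = 2
G(21) = mex{1,1,0,4} = 2
G(22) = mex{1,1,1,2} = 0
G(23) = mex{2,1,1,0} = 3
G(24) = mex{2,2,1,0} = 3
G(25) = mex{0,2,2,0} = 1
G(26) = mex{3,0,2,1} = 4
G(27) = mex{3,3,0,1} = 2
G(28) = mex{1,3,3,1} = 0
G(29) = mex{4,1,3,2} = 0
G(n+14) = G(n) holds for n = 0,…,8 (a full window of length max(S) = 9), so the sequence is purely periodic with period 14.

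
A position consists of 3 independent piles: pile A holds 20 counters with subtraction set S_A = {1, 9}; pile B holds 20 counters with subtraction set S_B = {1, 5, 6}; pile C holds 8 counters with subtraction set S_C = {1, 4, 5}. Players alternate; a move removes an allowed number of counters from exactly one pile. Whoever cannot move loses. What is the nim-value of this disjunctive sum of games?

3

Pile A, S = {1, 9}:
n :  0  1  2  3  4  5  6  7  8  9 10 11 12 13 14 15 16 17 18 19 20
G :  0  1  0  1  0  1  0  1  0  1  0  1  0  1  0  1  0  1  0  1  0
G_A(20) = 0.
Pile B, S = {1, 5, 6}:
G(0) = 0
G(1) = mex{0} = 1
G(2) = mex{1} = 0
G(3) = mex{0} = 1
G(4) = mex{1} = 0
G(5) = mex{0,0} = 1
G(6) = mex{1,1,0} = 2
G(7) = mex{2,0,1} = 3
G(8) = mex{3,1,0} = 2
G(9) = mex{2,0,1} = 3
G(10) = mex{3,1,0} = 2
G(11) = mex{2,2,1} = 0
G(12) = mex{0,3,2} = 1
G(13) = mex{1,2,3} = 0
G(14) = mex{0,3,2} = 1
G(15) = mex{1,2,3} = 0
G(16) = mex{0,0,2} = 1
G(17) = mex{1,1,0} = 2
G(18) = mex{2,0,1} = 3
G(19) = mex{3,1,0} = 2
G(20) = mex{2,0,1} = 3
G_B(20) = 3.
Pile C, S = {1, 4, 5}:
n : 0 1 2 3 4 5 6 7 8
G : 0 1 0 1 2 3 2 3 0
G_C(8) = 0.
Combined Grundy value = 0 ⊕ 3 ⊕ 0 = 3.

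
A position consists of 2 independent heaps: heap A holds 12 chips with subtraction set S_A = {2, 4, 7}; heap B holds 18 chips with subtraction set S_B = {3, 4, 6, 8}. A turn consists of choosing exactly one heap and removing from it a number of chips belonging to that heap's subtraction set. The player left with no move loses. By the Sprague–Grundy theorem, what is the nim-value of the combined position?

Heap A, S = {2, 4, 7}:
G(0) = 0
G(1) = mex{} = 0
G(2) = mex{0} = 1
G(3) = mex{0} = 1
G(4) = mex{1,0} = 2
G(5) = mex{1,0} = 2
G(6) = mex{2,1} = 0
G(7) = mex{2,1,0} = 3
G(8) = mex{0,2,0} = 1
G(9) = mex{3,2,1} = 0
G(10) = mex{1,0,1} = 2
G(11) = mex{0,3,2} = 1
G(12) = mex{2,1,2} = 0
G_A(12) = 0.
Heap B, S = {3, 4, 6, 8}:
n :  0  1  2  3  4  5  6  7  8  9 10 11 12 13 14 15 16 17 18
G :  0  0  0  1  1  1  2  2  2  3  3  0  0  0  1  1  1  2  2
G_B(18) = 2.
Combined Grundy value = 0 ⊕ 2 = 2.

2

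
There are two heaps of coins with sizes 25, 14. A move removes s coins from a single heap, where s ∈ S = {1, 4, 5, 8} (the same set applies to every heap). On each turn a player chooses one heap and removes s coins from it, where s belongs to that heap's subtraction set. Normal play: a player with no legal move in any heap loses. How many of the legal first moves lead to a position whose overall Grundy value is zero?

All heaps use S = {1, 4, 5, 8}:
n :  0  1  2  3  4  5  6  7  8  9 10 11 12 13 14 15 16 17 18 19 20 21 22 23 24 25
G :  0  1  0  1  2  3  2  3  4  0  1  0  1  2  3  2  3  4  0  1  0  1  2  3  2  3
Heap A: G(25) = 3.
Heap B: G(14) = 3.
Combined Grundy value = 3 ⊕ 3 = 0.
A winning move leaves total XOR = 0, i.e. changes one component's Grundy value g to g ⊕ X where X is the current total.
Heap A: target g' = 3⊕0 = 3, but every legal move changes the Grundy value (mex property), so 0 moves.
Heap B: target g' = 3⊕0 = 3, but every legal move changes the Grundy value (mex property), so 0 moves.

0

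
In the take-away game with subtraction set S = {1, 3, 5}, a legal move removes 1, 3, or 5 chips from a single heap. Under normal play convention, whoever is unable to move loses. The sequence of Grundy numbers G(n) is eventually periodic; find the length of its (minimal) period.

2

n :  0  1  2  3  4  5  6  7  8  9 10 11 12 13 14
G :  0  1  0  1  0  1  0  1  0  1  0  1  0  1  0
G(n+2) = G(n) holds for n = 0,…,4 (a full window of length max(S) = 5), so the sequence is purely periodic with period 2.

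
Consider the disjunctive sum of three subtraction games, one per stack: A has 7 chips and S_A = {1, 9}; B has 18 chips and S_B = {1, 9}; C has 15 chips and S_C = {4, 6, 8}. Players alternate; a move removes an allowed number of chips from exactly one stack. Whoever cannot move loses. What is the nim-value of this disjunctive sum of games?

1

Stack A, S = {1, 9}:
G(0) = 0
G(1) = mex{0} = 1
G(2) = mex{1} = 0
G(3) = mex{0} = 1
G(4) = mex{1} = 0
G(5) = mex{0} = 1
G(6) = mex{1} = 0
G(7) = mex{0} = 1
G_A(7) = 1.
Stack B, S = {1, 9}:
n :  0  1  2  3  4  5  6  7  8  9 10 11 12 13 14 15 16 17 18
G :  0  1  0  1  0  1  0  1  0  1  0  1  0  1  0  1  0  1  0
G_B(18) = 0.
Stack C, S = {4, 6, 8}:
G(0) = 0
G(1) = mex{} = 0
G(2) = mex{} = 0
G(3) = mex{} = 0
G(4) = mex{0} = 1
G(5) = mex{0} = 1
G(6) = mex{0,0} = 1
G(7) = mex{0,0} = 1
G(8) = mex{1,0,0} = 2
G(9) = mex{1,0,0} = 2
G(10) = mex{1,1,0} = 2
G(11) = mex{1,1,0} = 2
G(12) = mex{2,1,1} = 0
G(13) = mex{2,1,1} = 0
G(14) = mex{2,2,1} = 0
G(15) = mex{2,2,1} = 0
G_C(15) = 0.
Combined Grundy value = 1 ⊕ 0 ⊕ 0 = 1.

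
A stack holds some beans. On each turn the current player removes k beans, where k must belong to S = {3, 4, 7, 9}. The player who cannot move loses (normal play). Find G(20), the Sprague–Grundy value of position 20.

2

G(0) = 0
G(1) = mex{} = 0
G(2) = mex{} = 0
G(3) = mex{0} = 1
G(4) = mex{0,0} = 1
G(5) = mex{0,0} = 1
G(6) = mex{1,0} = 2
G(7) = mex{1,1,0} = 2
G(8) = mex{1,1,0} = 2
G(9) = mex{2,1,0,0} = 3
G(10) = mex{2,2,1,0} = 3
G(11) = mex{2,2,1,0} = 3
G(12) = mex{3,2,1,1} = 0
G(13) = mex{3,3,2,1} = 0
G(14) = mex{3,3,2,1} = 0
G(15) = mex{0,3,2,2} = 1
G(16) = mex{0,0,3,2} = 1
G(17) = mex{0,0,3,2} = 1
G(18) = mex{1,0,3,3} = 2
G(19) = mex{1,1,0,3} = 2
G(20) = mex{1,1,0,3} = 2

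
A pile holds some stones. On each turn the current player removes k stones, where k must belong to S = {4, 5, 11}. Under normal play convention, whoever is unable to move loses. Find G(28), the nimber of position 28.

n :  0  1  2  3  4  5  6  7  8  9 10 11 12 13 14 15 16 17 18 19 20 21 22 23 24 25 26 27 28
G :  0  0  0  0  1  1  1  1  2  0  0  2  3  1  1  3  0  0  0  0  1  1  1  1  2  0  0  2  3

3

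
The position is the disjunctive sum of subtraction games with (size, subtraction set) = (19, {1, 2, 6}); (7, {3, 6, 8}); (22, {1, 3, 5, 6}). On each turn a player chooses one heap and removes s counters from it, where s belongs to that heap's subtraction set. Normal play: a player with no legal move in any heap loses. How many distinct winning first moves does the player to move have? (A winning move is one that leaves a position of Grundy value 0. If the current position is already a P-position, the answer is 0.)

Heap A, S = {1, 2, 6}:
G(0) = 0
G(1) = mex{0} = 1
G(2) = mex{1,0} = 2
G(3) = mex{2,1} = 0
G(4) = mex{0,2} = 1
G(5) = mex{1,0} = 2
G(6) = mex{2,1,0} = 3
G(7) = mex{3,2,1} = 0
G(8) = mex{0,3,2} = 1
G(9) = mex{1,0,0} = 2
G(10) = mex{2,1,1} = 0
G(11) = mex{0,2,2} = 1
G(12) = mex{1,0,3} = 2
G(13) = mex{2,1,0} = 3
G(14) = mex{3,2,1} = 0
G(15) = mex{0,3,2} = 1
G(16) = mex{1,0,0} = 2
G(17) = mex{2,1,1} = 0
G(18) = mex{0,2,2} = 1
G(19) = mex{1,0,3} = 2
G_A(19) = 2.
Heap B, S = {3, 6, 8}:
G(0) = 0
G(1) = mex{} = 0
G(2) = mex{} = 0
G(3) = mex{0} = 1
G(4) = mex{0} = 1
G(5) = mex{0} = 1
G(6) = mex{1,0} = 2
G(7) = mex{1,0} = 2
G_B(7) = 2.
Heap C, S = {1, 3, 5, 6}:
n :  0  1  2  3  4  5  6  7  8  9 10 11 12 13 14 15 16 17 18 19 20 21 22
G :  0  1  0  1  0  1  2  3  2  3  2  0  1  0  1  0  1  2  3  2  3  2  0
G_C(22) = 0.
Combined Grundy value = 2 ⊕ 2 ⊕ 0 = 0.
A winning move leaves total XOR = 0, i.e. changes one component's Grundy value g to g ⊕ X where X is the current total.
Heap A: target g' = 2⊕0 = 2, but every legal move changes the Grundy value (mex property), so 0 moves.
Heap B: target g' = 2⊕0 = 2, but every legal move changes the Grundy value (mex property), so 0 moves.
Heap C: target g' = 0⊕0 = 0, but every legal move changes the Grundy value (mex property), so 0 moves.

0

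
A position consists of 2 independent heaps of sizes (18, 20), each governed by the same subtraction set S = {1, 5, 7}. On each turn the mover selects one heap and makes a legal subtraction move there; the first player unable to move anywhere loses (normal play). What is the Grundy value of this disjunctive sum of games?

0

All heaps use S = {1, 5, 7}:
n :  0  1  2  3  4  5  6  7  8  9 10 11 12 13 14 15 16 17 18 19 20
G :  0  1  0  1  0  1  0  1  0  1  0  1  0  1  0  1  0  1  0  1  0
Heap A: G(18) = 0.
Heap B: G(20) = 0.
Combined Grundy value = 0 ⊕ 0 = 0.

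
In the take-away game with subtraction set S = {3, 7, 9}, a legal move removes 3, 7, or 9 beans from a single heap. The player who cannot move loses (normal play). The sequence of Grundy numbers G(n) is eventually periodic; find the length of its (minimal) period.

G(0) = 0
G(1) = mex{} = 0
G(2) = mex{} = 0
G(3) = mex{0} = 1
G(4) = mex{0} = 1
G(5) = mex{0} = 1
G(6) = mex{1} = 0
G(7) = mex{1,0} = 2
G(8) = mex{1,0} = 2
G(9) = mex{0,0,0} = 1
G(10) = mex{2,1,0} = 3
G(11) = mex{2,1,0} = 3
G(12) = mex{1,1,1} = 0
G(13) = mex{3,0,1} = 2
G(14) = mex{3,2,1} = 0
G(15) = mex{0,2,0} = 1
G(16) = mex{2,1,2} = 0
G(17) = mex{0,3,2} = 1
G(18) = mex{1,3,1} = 0
G(19) = mex{0,0,3} = 1
G(20) = mex{1,2,3} = 0
G(21) = mex{0,0,0} = 1
G(22) = mex{1,1,2} = 0
G(23) = mex{0,0,0} = 1
G(24) = mex{1,1,1} = 0
G(25) = mex{0,0,0} = 1
G(26) = mex{1,1,1} = 0
From n = 14 onward G(n+2) = G(n); since this holds over max(S) = 9 consecutive positions the period is 2 (pre-period 14).

2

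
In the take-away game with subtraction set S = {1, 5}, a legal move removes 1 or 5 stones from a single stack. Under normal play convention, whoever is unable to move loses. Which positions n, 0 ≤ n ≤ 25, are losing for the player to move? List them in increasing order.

G(0) = 0
G(1) = mex{0} = 1
G(2) = mex{1} = 0
G(3) = mex{0} = 1
G(4) = mex{1} = 0
G(5) = mex{0,0} = 1
G(6) = mex{1,1} = 0
G(7) = mex{0,0} = 1
G(8) = mex{1,1} = 0
G(9) = mex{0,0} = 1
G(10) = mex{1,1} = 0
G(11) = mex{0,0} = 1
G(12) = mex{1,1} = 0
G(13) = mex{0,0} = 1
G(14) = mex{1,1} = 0
G(15) = mex{0,0} = 1
G(16) = mex{1,1} = 0
G(17) = mex{0,0} = 1
G(18) = mex{1,1} = 0
G(19) = mex{0,0} = 1
G(20) = mex{1,1} = 0
G(21) = mex{0,0} = 1
G(22) = mex{1,1} = 0
G(23) = mex{0,0} = 1
G(24) = mex{1,1} = 0
G(25) = mex{0,0} = 1
P-positions are exactly the n with G(n) = 0.

0, 2, 4, 6, 8, 10, 12, 14, 16, 18, 20, 22, 24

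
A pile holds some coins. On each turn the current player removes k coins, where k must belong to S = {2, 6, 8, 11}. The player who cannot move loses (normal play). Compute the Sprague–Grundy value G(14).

n :  0  1  2  3  4  5  6  7  8  9 10 11 12 13 14
G :  0  0  1  1  0  0  1  1  2  2  3  3  2  2  0

0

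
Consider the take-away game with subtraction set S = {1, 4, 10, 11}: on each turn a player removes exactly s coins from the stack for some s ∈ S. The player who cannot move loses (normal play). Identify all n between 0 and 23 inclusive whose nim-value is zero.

0, 2, 5, 7, 14, 19, 21

n :  0  1  2  3  4  5  6  7  8  9 10 11 12 13 14 15 16 17 18 19 20 21 22 23
G :  0  1  0  1  2  0  1  0  1  2  3  2  3  4  0  1  2  3  2  0  1  0  1  2
P-positions are exactly the n with G(n) = 0.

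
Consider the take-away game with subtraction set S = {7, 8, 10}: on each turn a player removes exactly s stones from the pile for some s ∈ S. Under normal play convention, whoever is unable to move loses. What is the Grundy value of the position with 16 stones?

G(0) = 0
G(1) = mex{} = 0
G(2) = mex{} = 0
G(3) = mex{} = 0
G(4) = mex{} = 0
G(5) = mex{} = 0
G(6) = mex{} = 0
G(7) = mex{0} = 1
G(8) = mex{0,0} = 1
G(9) = mex{0,0} = 1
G(10) = mex{0,0,0} = 1
G(11) = mex{0,0,0} = 1
G(12) = mex{0,0,0} = 1
G(13) = mex{0,0,0} = 1
G(14) = mex{1,0,0} = 2
G(15) = mex{1,1,0} = 2
G(16) = mex{1,1,0} = 2

2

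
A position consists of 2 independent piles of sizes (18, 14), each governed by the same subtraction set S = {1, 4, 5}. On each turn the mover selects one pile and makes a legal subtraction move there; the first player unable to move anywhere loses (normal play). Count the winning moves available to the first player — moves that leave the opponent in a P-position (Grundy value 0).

2

All piles use S = {1, 4, 5}:
G(0) = 0
G(1) = mex{0} = 1
G(2) = mex{1} = 0
G(3) = mex{0} = 1
G(4) = mex{1,0} = 2
G(5) = mex{2,1,0} = 3
G(6) = mex{3,0,1} = 2
G(7) = mex{2,1,0} = 3
G(8) = mex{3,2,1} = 0
G(9) = mex{0,3,2} = 1
G(10) = mex{1,2,3} = 0
G(11) = mex{0,3,2} = 1
G(12) = mex{1,0,3} = 2
G(13) = mex{2,1,0} = 3
G(14) = mex{3,0,1} = 2
G(15) = mex{2,1,0} = 3
G(16) = mex{3,2,1} = 0
G(17) = mex{0,3,2} = 1
G(18) = mex{1,2,3} = 0
Pile A: G(18) = 0.
Pile B: G(14) = 2.
Combined Grundy value = 0 ⊕ 2 = 2.
A winning move leaves total XOR = 0, i.e. changes one component's Grundy value g to g ⊕ X where X is the current total.
Pile A: need g' = 0⊕2 = 2. Options: 18−1→G=1, 18−4→G=2, 18−5→G=3. Hits: 1.
Pile B: need g' = 2⊕2 = 0. Options: 14−1→G=3, 14−4→G=0, 14−5→G=1. Hits: 1.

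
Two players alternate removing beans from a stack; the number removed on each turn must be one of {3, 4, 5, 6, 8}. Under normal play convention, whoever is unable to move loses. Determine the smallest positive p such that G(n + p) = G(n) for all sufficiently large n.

G(0) = 0
G(1) = mex{} = 0
G(2) = mex{} = 0
G(3) = mex{0} = 1
G(4) = mex{0,0} = 1
G(5) = mex{0,0,0} = 1
G(6) = mex{1,0,0,0} = 2
G(7) = mex{1,1,0,0} = 2
G(8) = mex{1,1,1,0,0} = 2
G(9) = mex{2,1,1,1,0} = 3
G(10) = mex{2,2,1,1,0} = 3
G(11) = mex{2,2,2,1,1} = 0
G(12) = mex{3,2,2,2,1} = 0
G(13) = mex{3,3,2,2,1} = 0
G(14) = mex{0,3,3,2,2} = 1
G(15) = mex{0,0,3,3,2} = 1
G(16) = mex{0,0,0,3,2} = 1
G(17) = mex{1,0,0,0,3} = 2
G(18) = mex{1,1,0,0,3} = 2
G(19) = mex{1,1,1,0,0} = 2
G(20) = mex{2,1,1,1,0} = 3
G(21) = mex{2,2,1,1,0} = 3
G(22) = mex{2,2,2,1,1} = 0
G(23) = mex{3,2,2,2,1} = 0
G(n+11) = G(n) holds for n = 0,…,7 (a full window of length max(S) = 8), so the sequence is purely periodic with period 11.

11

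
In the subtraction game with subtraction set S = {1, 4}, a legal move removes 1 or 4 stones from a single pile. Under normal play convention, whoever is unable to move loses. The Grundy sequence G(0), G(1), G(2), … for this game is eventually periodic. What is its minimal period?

5

G(0) = 0
G(1) = mex{0} = 1
G(2) = mex{1} = 0
G(3) = mex{0} = 1
G(4) = mex{1,0} = 2
G(5) = mex{2,1} = 0
G(6) = mex{0,0} = 1
G(7) = mex{1,1} = 0
G(8) = mex{0,2} = 1
G(9) = mex{1,0} = 2
G(10) = mex{2,1} = 0
G(11) = mex{0,0} = 1
G(12) = mex{1,1} = 0
G(13) = mex{0,2} = 1
G(14) = mex{1,0} = 2
G(n+5) = G(n) holds for n = 0,…,3 (a full window of length max(S) = 4), so the sequence is purely periodic with period 5.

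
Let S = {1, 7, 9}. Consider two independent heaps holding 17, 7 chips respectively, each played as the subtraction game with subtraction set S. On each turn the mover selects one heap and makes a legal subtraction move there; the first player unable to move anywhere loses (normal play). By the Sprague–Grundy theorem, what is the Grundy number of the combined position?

All heaps use S = {1, 7, 9}:
G(0) = 0
G(1) = mex{0} = 1
G(2) = mex{1} = 0
G(3) = mex{0} = 1
G(4) = mex{1} = 0
G(5) = mex{0} = 1
G(6) = mex{1} = 0
G(7) = mex{0,0} = 1
G(8) = mex{1,1} = 0
G(9) = mex{0,0,0} = 1
G(10) = mex{1,1,1} = 0
G(11) = mex{0,0,0} = 1
G(12) = mex{1,1,1} = 0
G(13) = mex{0,0,0} = 1
G(14) = mex{1,1,1} = 0
G(15) = mex{0,0,0} = 1
G(16) = mex{1,1,1} = 0
G(17) = mex{0,0,0} = 1
Heap A: G(17) = 1.
Heap B: G(7) = 1.
Combined Grundy value = 1 ⊕ 1 = 0.

0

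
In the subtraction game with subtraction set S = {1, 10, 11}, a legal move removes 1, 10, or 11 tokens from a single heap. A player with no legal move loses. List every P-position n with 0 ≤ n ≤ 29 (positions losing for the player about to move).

G(0) = 0
G(1) = mex{0} = 1
G(2) = mex{1} = 0
G(3) = mex{0} = 1
G(4) = mex{1} = 0
G(5) = mex{0} = 1
G(6) = mex{1} = 0
G(7) = mex{0} = 1
G(8) = mex{1} = 0
G(9) = mex{0} = 1
G(10) = mex{1,0} = 2
G(11) = mex{2,1,0} = 3
G(12) = mex{3,0,1} = 2
G(13) = mex{2,1,0} = 3
G(14) = mex{3,0,1} = 2
G(15) = mex{2,1,0} = 3
G(16) = mex{3,0,1} = 2
G(17) = mex{2,1,0} = 3
G(18) = mex{3,0,1} = 2
G(19) = mex{2,1,0} = 3
G(20) = mex{3,2,1} = 0
G(21) = mex{0,3,2} = 1
G(22) = mex{1,2,3} = 0
G(23) = mex{0,3,2} = 1
G(24) = mex{1,2,3} = 0
G(25) = mex{0,3,2} = 1
G(26) = mex{1,2,3} = 0
G(27) = mex{0,3,2} = 1
G(28) = mex{1,2,3} = 0
G(29) = mex{0,3,2} = 1
P-positions are exactly the n with G(n) = 0.

0, 2, 4, 6, 8, 20, 22, 24, 26, 28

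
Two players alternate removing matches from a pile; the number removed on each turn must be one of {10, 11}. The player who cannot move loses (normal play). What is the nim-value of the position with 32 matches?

1

G(0) = 0
G(1) = mex{} = 0
G(2) = mex{} = 0
G(3) = mex{} = 0
G(4) = mex{} = 0
G(5) = mex{} = 0
G(6) = mex{} = 0
G(7) = mex{} = 0
G(8) = mex{} = 0
G(9) = mex{} = 0
G(10) = mex{0} = 1
G(11) = mex{0,0} = 1
G(12) = mex{0,0} = 1
G(13) = mex{0,0} = 1
G(14) = mex{0,0} = 1
G(15) = mex{0,0} = 1
G(16) = mex{0,0} = 1
G(17) = mex{0,0} = 1
G(18) = mex{0,0} = 1
G(19) = mex{0,0} = 1
G(20) = mex{1,0} = 2
G(21) = mex{1,1} = 0
G(22) = mex{1,1} = 0
G(23) = mex{1,1} = 0
G(24) = mex{1,1} = 0
G(25) = mex{1,1} = 0
G(26) = mex{1,1} = 0
G(27) = mex{1,1} = 0
G(28) = mex{1,1} = 0
G(29) = mex{1,1} = 0
G(30) = mex{2,1} = 0
G(31) = mex{0,2} = 1
G(32) = mex{0,0} = 1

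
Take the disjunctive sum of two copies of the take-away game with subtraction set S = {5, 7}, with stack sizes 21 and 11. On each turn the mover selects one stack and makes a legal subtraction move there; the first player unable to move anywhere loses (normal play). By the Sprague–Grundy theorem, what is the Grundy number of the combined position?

All stacks use S = {5, 7}:
G(0) = 0
G(1) = mex{} = 0
G(2) = mex{} = 0
G(3) = mex{} = 0
G(4) = mex{} = 0
G(5) = mex{0} = 1
G(6) = mex{0} = 1
G(7) = mex{0,0} = 1
G(8) = mex{0,0} = 1
G(9) = mex{0,0} = 1
G(10) = mex{1,0} = 2
G(11) = mex{1,0} = 2
G(12) = mex{1,1} = 0
G(13) = mex{1,1} = 0
G(14) = mex{1,1} = 0
G(15) = mex{2,1} = 0
G(16) = mex{2,1} = 0
G(17) = mex{0,2} = 1
G(18) = mex{0,2} = 1
G(19) = mex{0,0} = 1
G(20) = mex{0,0} = 1
G(21) = mex{0,0} = 1
Stack A: G(21) = 1.
Stack B: G(11) = 2.
Combined Grundy value = 1 ⊕ 2 = 3.

3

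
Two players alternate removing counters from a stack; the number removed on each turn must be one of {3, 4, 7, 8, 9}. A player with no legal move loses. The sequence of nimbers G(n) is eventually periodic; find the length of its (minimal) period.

12

G(0) = 0
G(1) = mex{} = 0
G(2) = mex{} = 0
G(3) = mex{0} = 1
G(4) = mex{0,0} = 1
G(5) = mex{0,0} = 1
G(6) = mex{1,0} = 2
G(7) = mex{1,1,0} = 2
G(8) = mex{1,1,0,0} = 2
G(9) = mex{2,1,0,0,0} = 3
G(10) = mex{2,2,1,0,0} = 3
G(11) = mex{2,2,1,1,0} = 3
G(12) = mex{3,2,1,1,1} = 0
G(13) = mex{3,3,2,1,1} = 0
G(14) = mex{3,3,2,2,1} = 0
G(15) = mex{0,3,2,2,2} = 1
G(16) = mex{0,0,3,2,2} = 1
G(17) = mex{0,0,3,3,2} = 1
G(18) = mex{1,0,3,3,3} = 2
G(19) = mex{1,1,0,3,3} = 2
G(20) = mex{1,1,0,0,3} = 2
G(21) = mex{2,1,0,0,0} = 3
G(22) = mex{2,2,1,0,0} = 3
G(23) = mex{2,2,1,1,0} = 3
G(24) = mex{3,2,1,1,1} = 0
G(25) = mex{3,3,2,1,1} = 0
G(n+12) = G(n) holds for n = 0,…,8 (a full window of length max(S) = 9), so the sequence is purely periodic with period 12.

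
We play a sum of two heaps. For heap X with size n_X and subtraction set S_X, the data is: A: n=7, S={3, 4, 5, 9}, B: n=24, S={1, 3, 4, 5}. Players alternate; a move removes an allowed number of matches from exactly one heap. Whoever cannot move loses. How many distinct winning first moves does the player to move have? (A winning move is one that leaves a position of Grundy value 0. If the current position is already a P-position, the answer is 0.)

Heap A, S = {3, 4, 5, 9}:
n : 0 1 2 3 4 5 6 7
G : 0 0 0 1 1 1 2 2
G_A(7) = 2.
Heap B, S = {1, 3, 4, 5}:
G(0) = 0
G(1) = mex{0} = 1
G(2) = mex{1} = 0
G(3) = mex{0,0} = 1
G(4) = mex{1,1,0} = 2
G(5) = mex{2,0,1,0} = 3
G(6) = mex{3,1,0,1} = 2
G(7) = mex{2,2,1,0} = 3
G(8) = mex{3,3,2,1} = 0
G(9) = mex{0,2,3,2} = 1
G(10) = mex{1,3,2,3} = 0
G(11) = mex{0,0,3,2} = 1
G(12) = mex{1,1,0,3} = 2
G(13) = mex{2,0,1,0} = 3
G(14) = mex{3,1,0,1} = 2
G(15) = mex{2,2,1,0} = 3
G(16) = mex{3,3,2,1} = 0
G(17) = mex{0,2,3,2} = 1
G(18) = mex{1,3,2,3} = 0
G(19) = mex{0,0,3,2} = 1
G(20) = mex{1,1,0,3} = 2
G(21) = mex{2,0,1,0} = 3
G(22) = mex{3,1,0,1} = 2
G(23) = mex{2,2,1,0} = 3
G(24) = mex{3,3,2,1} = 0
G_B(24) = 0.
Combined Grundy value = 2 ⊕ 0 = 2.
A winning move leaves total XOR = 0, i.e. changes one component's Grundy value g to g ⊕ X where X is the current total.
Heap A: need g' = 2⊕2 = 0. Options: 7−3→G=1, 7−4→G=1, 7−5→G=0. Hits: 1.
Heap B: need g' = 0⊕2 = 2. Options: 24−1→G=3, 24−3→G=3, 24−4→G=2, 24−5→G=1. Hits: 1.

2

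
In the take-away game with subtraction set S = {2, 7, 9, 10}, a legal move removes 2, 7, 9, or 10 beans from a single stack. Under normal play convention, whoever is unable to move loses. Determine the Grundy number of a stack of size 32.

n :  0  1  2  3  4  5  6  7  8  9 10 11 12 13 14 15 16 17 18 19 20 21 22 23 24 25 26 27 28 29 30 31 32
G :  0  0  1  1  0  0  1  1  2  2  3  3  2  2  3  3  0  0  1  1  0  0  1  1  2  2  3  3  2  2  3  3  0

0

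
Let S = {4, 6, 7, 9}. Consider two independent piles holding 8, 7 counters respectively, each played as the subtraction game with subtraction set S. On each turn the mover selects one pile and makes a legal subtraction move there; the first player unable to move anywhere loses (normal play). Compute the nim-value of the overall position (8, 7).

All piles use S = {4, 6, 7, 9}:
n : 0 1 2 3 4 5 6 7 8
G : 0 0 0 0 1 1 1 1 2
Pile A: G(8) = 2.
Pile B: G(7) = 1.
Combined Grundy value = 2 ⊕ 1 = 3.

3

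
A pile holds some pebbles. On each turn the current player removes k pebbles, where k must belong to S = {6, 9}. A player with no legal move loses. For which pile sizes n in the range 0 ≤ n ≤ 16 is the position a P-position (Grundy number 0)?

n :  0  1  2  3  4  5  6  7  8  9 10 11 12 13 14 15 16
G :  0  0  0  0  0  0  1  1  1  1  1  1  2  2  2  0  0
P-positions are exactly the n with G(n) = 0.

0, 1, 2, 3, 4, 5, 15, 16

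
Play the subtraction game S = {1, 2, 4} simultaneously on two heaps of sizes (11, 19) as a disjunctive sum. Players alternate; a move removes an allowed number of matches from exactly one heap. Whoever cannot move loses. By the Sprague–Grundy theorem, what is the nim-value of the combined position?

All heaps use S = {1, 2, 4}:
G(0) = 0
G(1) = mex{0} = 1
G(2) = mex{1,0} = 2
G(3) = mex{2,1} = 0
G(4) = mex{0,2,0} = 1
G(5) = mex{1,0,1} = 2
G(6) = mex{2,1,2} = 0
G(7) = mex{0,2,0} = 1
G(8) = mex{1,0,1} = 2
G(9) = mex{2,1,2} = 0
G(10) = mex{0,2,0} = 1
G(11) = mex{1,0,1} = 2
G(12) = mex{2,1,2} = 0
G(13) = mex{0,2,0} = 1
G(14) = mex{1,0,1} = 2
G(15) = mex{2,1,2} = 0
G(16) = mex{0,2,0} = 1
G(17) = mex{1,0,1} = 2
G(18) = mex{2,1,2} = 0
G(19) = mex{0,2,0} = 1
Heap A: G(11) = 2.
Heap B: G(19) = 1.
Combined Grundy value = 2 ⊕ 1 = 3.

3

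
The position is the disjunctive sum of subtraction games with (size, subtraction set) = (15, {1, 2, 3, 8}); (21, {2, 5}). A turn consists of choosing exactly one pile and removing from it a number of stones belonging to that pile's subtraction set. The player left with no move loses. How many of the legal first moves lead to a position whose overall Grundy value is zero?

Pile A, S = {1, 2, 3, 8}:
G(0) = 0
G(1) = mex{0} = 1
G(2) = mex{1,0} = 2
G(3) = mex{2,1,0} = 3
G(4) = mex{3,2,1} = 0
G(5) = mex{0,3,2} = 1
G(6) = mex{1,0,3} = 2
G(7) = mex{2,1,0} = 3
G(8) = mex{3,2,1,0} = 4
G(9) = mex{4,3,2,1} = 0
G(10) = mex{0,4,3,2} = 1
G(11) = mex{1,0,4,3} = 2
G(12) = mex{2,1,0,0} = 3
G(13) = mex{3,2,1,1} = 0
G(14) = mex{0,3,2,2} = 1
G(15) = mex{1,0,3,3} = 2
G_A(15) = 2.
Pile B, S = {2, 5}:
n :  0  1  2  3  4  5  6  7  8  9 10 11 12 13 14 15 16 17 18 19 20 21
G :  0  0  1  1  0  2  1  0  0  1  1  0  2  1  0  0  1  1  0  2  1  0
G_B(21) = 0.
Combined Grundy value = 2 ⊕ 0 = 2.
A winning move leaves total XOR = 0, i.e. changes one component's Grundy value g to g ⊕ X where X is the current total.
Pile A: need g' = 2⊕2 = 0. Options: 15−1→G=1, 15−2→G=0, 15−3→G=3, 15−8→G=3. Hits: 1.
Pile B: need g' = 0⊕2 = 2. Options: 21−2→G=2, 21−5→G=1. Hits: 1.

2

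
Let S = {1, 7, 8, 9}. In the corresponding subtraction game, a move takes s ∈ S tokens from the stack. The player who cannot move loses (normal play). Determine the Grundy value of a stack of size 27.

3

n :  0  1  2  3  4  5  6  7  8  9 10 11 12 13 14 15 16 17 18 19 20 21 22 23 24 25 26 27
G :  0  1  0  1  0  1  0  1  2  3  2  3  2  3  2  3  0  1  0  1  0  1  0  1  2  3  2  3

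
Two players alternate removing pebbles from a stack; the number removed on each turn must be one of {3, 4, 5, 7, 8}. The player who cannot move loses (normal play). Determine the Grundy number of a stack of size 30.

2

G(0) = 0
G(1) = mex{} = 0
G(2) = mex{} = 0
G(3) = mex{0} = 1
G(4) = mex{0,0} = 1
G(5) = mex{0,0,0} = 1
G(6) = mex{1,0,0} = 2
G(7) = mex{1,1,0,0} = 2
G(8) = mex{1,1,1,0,0} = 2
G(9) = mex{2,1,1,0,0} = 3
G(10) = mex{2,2,1,1,0} = 3
G(11) = mex{2,2,2,1,1} = 0
G(12) = mex{3,2,2,1,1} = 0
G(13) = mex{3,3,2,2,1} = 0
G(14) = mex{0,3,3,2,2} = 1
G(15) = mex{0,0,3,2,2} = 1
G(16) = mex{0,0,0,3,2} = 1
G(17) = mex{1,0,0,3,3} = 2
G(18) = mex{1,1,0,0,3} = 2
G(19) = mex{1,1,1,0,0} = 2
G(20) = mex{2,1,1,0,0} = 3
G(21) = mex{2,2,1,1,0} = 3
G(22) = mex{2,2,2,1,1} = 0
G(23) = mex{3,2,2,1,1} = 0
G(24) = mex{3,3,2,2,1} = 0
G(25) = mex{0,3,3,2,2} = 1
G(26) = mex{0,0,3,2,2} = 1
G(27) = mex{0,0,0,3,2} = 1
G(28) = mex{1,0,0,3,3} = 2
G(29) = mex{1,1,0,0,3} = 2
G(30) = mex{1,1,1,0,0} = 2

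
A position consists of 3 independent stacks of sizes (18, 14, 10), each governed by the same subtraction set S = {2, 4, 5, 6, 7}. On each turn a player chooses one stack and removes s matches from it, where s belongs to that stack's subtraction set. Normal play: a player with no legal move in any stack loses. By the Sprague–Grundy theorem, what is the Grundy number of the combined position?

All stacks use S = {2, 4, 5, 6, 7}:
n :  0  1  2  3  4  5  6  7  8  9 10 11 12 13 14 15 16 17 18
G :  0  0  1  1  2  2  3  3  4  0  0  1  1  2  2  3  3  4  0
Stack A: G(18) = 0.
Stack B: G(14) = 2.
Stack C: G(10) = 0.
Combined Grundy value = 0 ⊕ 2 ⊕ 0 = 2.

2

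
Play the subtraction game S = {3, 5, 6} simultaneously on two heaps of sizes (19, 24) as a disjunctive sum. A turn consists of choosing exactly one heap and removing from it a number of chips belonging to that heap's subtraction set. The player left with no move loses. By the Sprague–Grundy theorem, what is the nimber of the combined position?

2

All heaps use S = {3, 5, 6}:
n :  0  1  2  3  4  5  6  7  8  9 10 11 12 13 14 15 16 17 18 19 20 21 22 23 24
G :  0  0  0  1  1  1  2  2  2  0  0  0  1  1  1  2  2  2  0  0  0  1  1  1  2
Heap A: G(19) = 0.
Heap B: G(24) = 2.
Combined Grundy value = 0 ⊕ 2 = 2.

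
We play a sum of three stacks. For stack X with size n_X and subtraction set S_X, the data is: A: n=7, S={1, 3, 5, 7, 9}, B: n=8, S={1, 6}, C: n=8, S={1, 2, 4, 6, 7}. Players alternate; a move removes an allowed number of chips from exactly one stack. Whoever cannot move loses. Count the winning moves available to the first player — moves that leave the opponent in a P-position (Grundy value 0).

Stack A, S = {1, 3, 5, 7, 9}:
G(0) = 0
G(1) = mex{0} = 1
G(2) = mex{1} = 0
G(3) = mex{0,0} = 1
G(4) = mex{1,1} = 0
G(5) = mex{0,0,0} = 1
G(6) = mex{1,1,1} = 0
G(7) = mex{0,0,0,0} = 1
G_A(7) = 1.
Stack B, S = {1, 6}:
n : 0 1 2 3 4 5 6 7 8
G : 0 1 0 1 0 1 2 0 1
G_B(8) = 1.
Stack C, S = {1, 2, 4, 6, 7}:
G(0) = 0
G(1) = mex{0} = 1
G(2) = mex{1,0} = 2
G(3) = mex{2,1} = 0
G(4) = mex{0,2,0} = 1
G(5) = mex{1,0,1} = 2
G(6) = mex{2,1,2,0} = 3
G(7) = mex{3,2,0,1,0} = 4
G(8) = mex{4,3,1,2,1} = 0
G_C(8) = 0.
Combined Grundy value = 1 ⊕ 1 ⊕ 0 = 0.
A winning move leaves total XOR = 0, i.e. changes one component's Grundy value g to g ⊕ X where X is the current total.
Stack A: target g' = 1⊕0 = 1, but every legal move changes the Grundy value (mex property), so 0 moves.
Stack B: target g' = 1⊕0 = 1, but every legal move changes the Grundy value (mex property), so 0 moves.
Stack C: target g' = 0⊕0 = 0, but every legal move changes the Grundy value (mex property), so 0 moves.

0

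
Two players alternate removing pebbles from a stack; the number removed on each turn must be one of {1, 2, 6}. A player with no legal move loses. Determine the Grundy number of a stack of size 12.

n :  0  1  2  3  4  5  6  7  8  9 10 11 12
G :  0  1  2  0  1  2  3  0  1  2  0  1  2

2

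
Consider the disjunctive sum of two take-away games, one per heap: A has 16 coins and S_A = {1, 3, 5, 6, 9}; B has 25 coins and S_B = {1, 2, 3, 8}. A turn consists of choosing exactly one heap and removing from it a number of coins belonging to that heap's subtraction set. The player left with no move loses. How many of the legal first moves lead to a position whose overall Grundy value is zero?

3

Heap A, S = {1, 3, 5, 6, 9}:
n :  0  1  2  3  4  5  6  7  8  9 10 11 12 13 14 15 16
G :  0  1  0  1  0  1  2  3  2  3  2  3  0  1  0  1  0
G_A(16) = 0.
Heap B, S = {1, 2, 3, 8}:
G(0) = 0
G(1) = mex{0} = 1
G(2) = mex{1,0} = 2
G(3) = mex{2,1,0} = 3
G(4) = mex{3,2,1} = 0
G(5) = mex{0,3,2} = 1
G(6) = mex{1,0,3} = 2
G(7) = mex{2,1,0} = 3
G(8) = mex{3,2,1,0} = 4
G(9) = mex{4,3,2,1} = 0
G(10) = mex{0,4,3,2} = 1
G(11) = mex{1,0,4,3} = 2
G(12) = mex{2,1,0,0} = 3
G(13) = mex{3,2,1,1} = 0
G(14) = mex{0,3,2,2} = 1
G(15) = mex{1,0,3,3} = 2
G(16) = mex{2,1,0,4} = 3
G(17) = mex{3,2,1,0} = 4
G(18) = mex{4,3,2,1} = 0
G(19) = mex{0,4,3,2} = 1
G(20) = mex{1,0,4,3} = 2
G(21) = mex{2,1,0,0} = 3
G(22) = mex{3,2,1,1} = 0
G(23) = mex{0,3,2,2} = 1
G(24) = mex{1,0,3,3} = 2
G(25) = mex{2,1,0,4} = 3
G_B(25) = 3.
Combined Grundy value = 0 ⊕ 3 = 3.
A winning move leaves total XOR = 0, i.e. changes one component's Grundy value g to g ⊕ X where X is the current total.
Heap A: need g' = 0⊕3 = 3. Options: 16−1→G=1, 16−3→G=1, 16−5→G=3, 16−6→G=2, 16−9→G=3. Hits: 2.
Heap B: need g' = 3⊕3 = 0. Options: 25−1→G=2, 25−2→G=1, 25−3→G=0, 25−8→G=4. Hits: 1.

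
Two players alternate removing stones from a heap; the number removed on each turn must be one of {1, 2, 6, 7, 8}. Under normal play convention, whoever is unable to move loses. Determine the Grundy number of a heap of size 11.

G(0) = 0
G(1) = mex{0} = 1
G(2) = mex{1,0} = 2
G(3) = mex{2,1} = 0
G(4) = mex{0,2} = 1
G(5) = mex{1,0} = 2
G(6) = mex{2,1,0} = 3
G(7) = mex{3,2,1,0} = 4
G(8) = mex{4,3,2,1,0} = 5
G(9) = mex{5,4,0,2,1} = 3
G(10) = mex{3,5,1,0,2} = 4
G(11) = mex{4,3,2,1,0} = 5

5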